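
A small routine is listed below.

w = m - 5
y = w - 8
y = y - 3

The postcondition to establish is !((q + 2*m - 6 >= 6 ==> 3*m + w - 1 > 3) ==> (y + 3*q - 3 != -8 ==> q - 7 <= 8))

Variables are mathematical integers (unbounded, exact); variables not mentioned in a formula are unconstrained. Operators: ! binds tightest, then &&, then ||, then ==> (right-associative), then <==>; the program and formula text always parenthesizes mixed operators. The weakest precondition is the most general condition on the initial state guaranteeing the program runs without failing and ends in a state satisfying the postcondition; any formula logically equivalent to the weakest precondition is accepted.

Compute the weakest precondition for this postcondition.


Working backward. After the program, the postcondition !((q + 2*m - 6 >= 6 ==> 3*m + w - 1 > 3) ==> (y + 3*q - 3 != -8 ==> q - 7 <= 8)) must hold; in canonical form it is !((2*m + q >= 12 ==> 3*m + w > 4) ==> (3*q + y != -5 ==> q <= 15)).
Before y := y - 3: !((2*m + q >= 12 ==> 3*m + w > 4) ==> (3*q + y != -2 ==> q <= 15))
Before y := w - 8: !((2*m + q >= 12 ==> 3*m + w > 4) ==> (3*q + w != 6 ==> q <= 15))
Before w := m - 5: !((2*m + q >= 12 ==> 4*m > 9) ==> (m + 3*q != 11 ==> q <= 15))
Answer: WP = !((2*m + q >= 12 ==> 4*m > 9) ==> (m + 3*q != 11 ==> q <= 15))


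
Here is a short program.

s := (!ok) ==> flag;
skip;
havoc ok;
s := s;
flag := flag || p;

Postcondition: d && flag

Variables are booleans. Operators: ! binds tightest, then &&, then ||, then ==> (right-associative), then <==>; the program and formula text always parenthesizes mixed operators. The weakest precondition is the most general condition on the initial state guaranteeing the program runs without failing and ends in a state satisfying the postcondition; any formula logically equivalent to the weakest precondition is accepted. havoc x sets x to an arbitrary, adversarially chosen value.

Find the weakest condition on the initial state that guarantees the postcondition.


Working backward. After the program, d && flag must hold.
Before flag := flag || p: d && (flag || p)
Before s := s: d && (flag || p)
Before havoc ok: d && (flag || p)
Before skip: d && (flag || p)
Before s := (!ok) ==> flag: d && (flag || p)
Answer: WP = d && (flag || p)


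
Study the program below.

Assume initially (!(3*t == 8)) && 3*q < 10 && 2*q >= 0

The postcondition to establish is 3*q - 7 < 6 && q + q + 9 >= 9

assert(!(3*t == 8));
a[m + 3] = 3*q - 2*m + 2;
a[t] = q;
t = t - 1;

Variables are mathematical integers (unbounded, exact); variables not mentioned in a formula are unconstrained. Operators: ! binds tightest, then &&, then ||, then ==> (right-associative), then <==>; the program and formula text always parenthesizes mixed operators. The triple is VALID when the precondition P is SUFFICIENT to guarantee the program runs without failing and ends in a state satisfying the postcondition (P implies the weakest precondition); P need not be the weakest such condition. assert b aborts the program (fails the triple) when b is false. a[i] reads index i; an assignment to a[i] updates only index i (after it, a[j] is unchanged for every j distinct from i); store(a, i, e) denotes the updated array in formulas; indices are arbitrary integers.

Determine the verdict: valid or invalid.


Working backward. After the program, the postcondition 3*q - 7 < 6 && q + q + 9 >= 9 must hold; in canonical form it is 3*q < 13 && 2*q >= 0.
Before t := t - 1: 3*q < 13 && 2*q >= 0
Before a[t] := q: 3*q < 13 && 2*q >= 0
Before a[m + 3] := 3*q - 2*m + 2: 3*q < 13 && 2*q >= 0
Before assert !(3*t == 8): (!(3*t == 8)) && 3*q < 13 && 2*q >= 0
The weakest precondition is (!(3*t == 8)) && 3*q < 13 && 2*q >= 0.
Check whether (!(3*t == 8)) && 3*q < 10 && 2*q >= 0 implies it.
Every state satisfying the precondition satisfies the weakest precondition: the implication holds.
Answer: valid


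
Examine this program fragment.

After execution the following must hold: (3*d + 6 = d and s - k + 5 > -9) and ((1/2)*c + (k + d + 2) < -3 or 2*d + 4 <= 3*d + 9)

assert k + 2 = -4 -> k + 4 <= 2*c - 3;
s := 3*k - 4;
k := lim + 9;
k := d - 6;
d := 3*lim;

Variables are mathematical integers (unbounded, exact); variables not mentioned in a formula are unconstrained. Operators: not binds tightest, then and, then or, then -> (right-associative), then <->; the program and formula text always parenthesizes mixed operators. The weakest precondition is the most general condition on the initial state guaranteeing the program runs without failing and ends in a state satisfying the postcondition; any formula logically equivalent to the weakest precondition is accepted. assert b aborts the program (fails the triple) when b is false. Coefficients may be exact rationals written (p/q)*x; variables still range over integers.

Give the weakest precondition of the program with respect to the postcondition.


Working backward. After the program, the postcondition (3*d + 6 = d and s - k + 5 > -9) and ((1/2)*c + (k + d + 2) < -3 or 2*d + 4 <= 3*d + 9) must hold; in canonical form it is 2*d = -6 and s > k - 14 and ((1/2)*c + d + k < -5 or d >= -5).
Before d := 3*lim: 6*lim = -6 and s > k - 14 and ((1/2)*c + k + 3*lim < -5 or 3*lim >= -5)
Before k := d - 6: 6*lim = -6 and s > d - 20 and ((1/2)*c + d + 3*lim < 1 or 3*lim >= -5)
Before k := lim + 9: 6*lim = -6 and s > d - 20 and ((1/2)*c + d + 3*lim < 1 or 3*lim >= -5)
Before s := 3*k - 4: 6*lim = -6 and 3*k > d - 16 and ((1/2)*c + d + 3*lim < 1 or 3*lim >= -5)
Before assert k + 2 = -4 -> k + 4 <= 2*c - 3: (k = -6 -> k <= 2*c - 7) and 6*lim = -6 and 3*k > d - 16 and ((1/2)*c + d + 3*lim < 1 or 3*lim >= -5)
Answer: WP = (k = -6 -> k <= 2*c - 7) and 6*lim = -6 and 3*k > d - 16 and ((1/2)*c + d + 3*lim < 1 or 3*lim >= -5)


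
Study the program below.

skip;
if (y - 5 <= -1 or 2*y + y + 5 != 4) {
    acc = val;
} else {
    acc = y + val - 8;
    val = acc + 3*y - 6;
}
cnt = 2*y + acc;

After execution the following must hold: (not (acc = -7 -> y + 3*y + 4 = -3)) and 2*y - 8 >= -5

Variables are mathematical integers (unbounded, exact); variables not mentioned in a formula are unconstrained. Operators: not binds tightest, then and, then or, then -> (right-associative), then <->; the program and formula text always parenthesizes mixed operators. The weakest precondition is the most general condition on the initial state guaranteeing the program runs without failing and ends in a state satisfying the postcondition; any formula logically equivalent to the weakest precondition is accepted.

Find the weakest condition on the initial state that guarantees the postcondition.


Working backward. After the program, the postcondition (not (acc = -7 -> y + 3*y + 4 = -3)) and 2*y - 8 >= -5 must hold; in canonical form it is (not (acc = -7 -> 4*y = -7)) and 2*y >= 3.
Before cnt := 2*y + acc: (not (acc = -7 -> 4*y = -7)) and 2*y >= 3
Then branch requires (not (val = -7 -> 4*y = -7)) and 2*y >= 3; else branch requires (not (val + y = 1 -> 4*y = -7)) and 2*y >= 3.
Before the if: ((y <= 4 or 3*y != -1) -> ((not (val = -7 -> 4*y = -7)) and 2*y >= 3)) and ((not (y <= 4 or 3*y != -1)) -> ((not (val + y = 1 -> 4*y = -7)) and 2*y >= 3))
Before skip: ((y <= 4 or 3*y != -1) -> ((not (val = -7 -> 4*y = -7)) and 2*y >= 3)) and ((not (y <= 4 or 3*y != -1)) -> ((not (val + y = 1 -> 4*y = -7)) and 2*y >= 3))
Answer: WP = ((y <= 4 or 3*y != -1) -> ((not (val = -7 -> 4*y = -7)) and 2*y >= 3)) and ((not (y <= 4 or 3*y != -1)) -> ((not (val + y = 1 -> 4*y = -7)) and 2*y >= 3))


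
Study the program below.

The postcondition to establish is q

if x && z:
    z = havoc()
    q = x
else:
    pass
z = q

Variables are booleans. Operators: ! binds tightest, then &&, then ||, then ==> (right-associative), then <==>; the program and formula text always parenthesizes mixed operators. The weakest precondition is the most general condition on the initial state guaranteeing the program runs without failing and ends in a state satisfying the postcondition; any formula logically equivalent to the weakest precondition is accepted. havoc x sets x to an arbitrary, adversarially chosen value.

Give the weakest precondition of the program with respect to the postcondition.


Working backward. After the program, q must hold.
Before z := q: q
Then branch requires x; else branch requires q.
Before the if: ((x && z) ==> x) && ((!(x && z)) ==> q)
Answer: WP = ((x && z) ==> x) && ((!(x && z)) ==> q)


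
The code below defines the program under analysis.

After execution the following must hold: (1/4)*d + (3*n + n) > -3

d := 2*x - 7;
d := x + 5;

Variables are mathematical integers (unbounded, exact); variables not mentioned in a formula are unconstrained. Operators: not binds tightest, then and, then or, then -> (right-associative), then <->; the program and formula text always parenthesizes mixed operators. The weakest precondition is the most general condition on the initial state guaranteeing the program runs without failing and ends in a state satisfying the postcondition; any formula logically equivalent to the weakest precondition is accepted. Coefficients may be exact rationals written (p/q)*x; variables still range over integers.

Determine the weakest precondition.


Working backward. After the program, the postcondition (1/4)*d + (3*n + n) > -3 must hold; in canonical form it is (1/4)*d + 4*n > -3.
Before d := x + 5: 4*n + (1/4)*x > -17/4
Before d := 2*x - 7: 4*n + (1/4)*x > -17/4
Answer: WP = 4*n + (1/4)*x > -17/4


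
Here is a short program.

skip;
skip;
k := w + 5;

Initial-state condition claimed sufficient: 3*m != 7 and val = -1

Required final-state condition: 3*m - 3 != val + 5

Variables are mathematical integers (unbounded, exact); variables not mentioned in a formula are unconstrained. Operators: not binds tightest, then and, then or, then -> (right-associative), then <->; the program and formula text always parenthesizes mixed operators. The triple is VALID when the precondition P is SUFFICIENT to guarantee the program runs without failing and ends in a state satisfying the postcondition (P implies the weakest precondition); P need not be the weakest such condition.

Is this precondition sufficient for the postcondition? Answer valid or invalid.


Working backward. After the program, the postcondition 3*m - 3 != val + 5 must hold; in canonical form it is 3*m != val + 8.
Before k := w + 5: 3*m != val + 8
Before skip: 3*m != val + 8
Before skip: 3*m != val + 8
The weakest precondition is 3*m != val + 8.
Check whether 3*m != 7 and val = -1 implies it.
Every state satisfying the precondition satisfies the weakest precondition: the implication holds.
Answer: valid


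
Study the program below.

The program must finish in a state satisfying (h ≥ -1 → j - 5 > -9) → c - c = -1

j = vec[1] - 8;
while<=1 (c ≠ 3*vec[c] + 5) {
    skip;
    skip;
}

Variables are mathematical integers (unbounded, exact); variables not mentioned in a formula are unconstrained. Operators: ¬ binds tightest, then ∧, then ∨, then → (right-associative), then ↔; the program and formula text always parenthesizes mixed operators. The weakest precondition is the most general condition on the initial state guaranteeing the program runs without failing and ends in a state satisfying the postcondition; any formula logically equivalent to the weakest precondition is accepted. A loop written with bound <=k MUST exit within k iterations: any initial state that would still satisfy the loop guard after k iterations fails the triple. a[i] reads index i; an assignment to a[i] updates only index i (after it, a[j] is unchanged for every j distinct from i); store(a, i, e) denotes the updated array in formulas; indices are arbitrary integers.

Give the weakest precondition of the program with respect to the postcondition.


Working backward. After the program, the postcondition (h ≥ -1 → j - 5 > -9) → c - c = -1 must hold; in canonical form it is ¬(h ≥ -1 → j > -4).
Before the loop (bound <=1), unroll the exhaustion recursion (WP_0 = exit-now case; WP_j = one more guarded iteration, up to j = 1):
  WP_0: (¬(c ≠ 3*vec[c] + 5)) ∧ (¬(h ≥ -1 → j > -4))
  WP_1: (c ≠ 3*vec[c] + 5 → ((¬(c ≠ 3*vec[c] + 5)) ∧ (¬(h ≥ -1 → j > -4)))) ∧ ((¬(c ≠ 3*vec[c] + 5)) → (¬(h ≥ -1 → j > -4)))
So before the loop: (c ≠ 3*vec[c] + 5 → ((¬(c ≠ 3*vec[c] + 5)) ∧ (¬(h ≥ -1 → j > -4)))) ∧ ((¬(c ≠ 3*vec[c] + 5)) → (¬(h ≥ -1 → j > -4)))
Before j := vec[1] - 8: (c ≠ 3*vec[c] + 5 → ((¬(c ≠ 3*vec[c] + 5)) ∧ (¬(h ≥ -1 → vec[1] > 4)))) ∧ ((¬(c ≠ 3*vec[c] + 5)) → (¬(h ≥ -1 → vec[1] > 4)))
Answer: WP = (c ≠ 3*vec[c] + 5 → ((¬(c ≠ 3*vec[c] + 5)) ∧ (¬(h ≥ -1 → vec[1] > 4)))) ∧ ((¬(c ≠ 3*vec[c] + 5)) → (¬(h ≥ -1 → vec[1] > 4)))


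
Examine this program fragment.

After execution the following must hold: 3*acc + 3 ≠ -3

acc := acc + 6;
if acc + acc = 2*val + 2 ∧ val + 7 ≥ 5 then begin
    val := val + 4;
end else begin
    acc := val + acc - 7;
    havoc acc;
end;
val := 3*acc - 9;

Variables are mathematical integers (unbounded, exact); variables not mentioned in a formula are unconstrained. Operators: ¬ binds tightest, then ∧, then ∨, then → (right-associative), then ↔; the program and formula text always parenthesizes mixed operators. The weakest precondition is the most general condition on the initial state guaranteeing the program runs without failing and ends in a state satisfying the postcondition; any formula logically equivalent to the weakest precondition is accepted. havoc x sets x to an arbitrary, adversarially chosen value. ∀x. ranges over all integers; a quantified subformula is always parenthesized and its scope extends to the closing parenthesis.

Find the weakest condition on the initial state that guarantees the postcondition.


Working backward. After the program, the postcondition 3*acc + 3 ≠ -3 must hold; in canonical form it is 3*acc ≠ -6.
Before val := 3*acc - 9: 3*acc ≠ -6
Then branch requires 3*acc ≠ -6; else branch requires ∀acc_1. 3*acc_1 ≠ -6.
Before the if: ((2*acc = 2*val + 2 ∧ val ≥ -2) → 3*acc ≠ -6) ∧ ((¬(2*acc = 2*val + 2 ∧ val ≥ -2)) → (∀acc_1. 3*acc_1 ≠ -6))
Before acc := acc + 6: ((2*acc = 2*val - 10 ∧ val ≥ -2) → 3*acc ≠ -24) ∧ ((¬(2*acc = 2*val - 10 ∧ val ≥ -2)) → (∀acc_1. 3*acc_1 ≠ -6))
Answer: WP = ((2*acc = 2*val - 10 ∧ val ≥ -2) → 3*acc ≠ -24) ∧ ((¬(2*acc = 2*val - 10 ∧ val ≥ -2)) → (∀acc_1. 3*acc_1 ≠ -6))


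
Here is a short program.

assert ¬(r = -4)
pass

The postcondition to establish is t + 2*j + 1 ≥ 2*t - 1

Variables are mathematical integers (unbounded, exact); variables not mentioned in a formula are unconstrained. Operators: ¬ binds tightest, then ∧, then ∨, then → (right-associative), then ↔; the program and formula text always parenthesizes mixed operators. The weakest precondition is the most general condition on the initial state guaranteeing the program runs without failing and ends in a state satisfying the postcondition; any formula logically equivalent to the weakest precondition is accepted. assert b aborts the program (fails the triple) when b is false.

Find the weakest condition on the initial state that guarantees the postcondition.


Working backward. After the program, the postcondition t + 2*j + 1 ≥ 2*t - 1 must hold; in canonical form it is 2*j ≥ t - 2.
Before skip: 2*j ≥ t - 2
Before assert ¬(r = -4): (¬(r = -4)) ∧ 2*j ≥ t - 2
Answer: WP = (¬(r = -4)) ∧ 2*j ≥ t - 2


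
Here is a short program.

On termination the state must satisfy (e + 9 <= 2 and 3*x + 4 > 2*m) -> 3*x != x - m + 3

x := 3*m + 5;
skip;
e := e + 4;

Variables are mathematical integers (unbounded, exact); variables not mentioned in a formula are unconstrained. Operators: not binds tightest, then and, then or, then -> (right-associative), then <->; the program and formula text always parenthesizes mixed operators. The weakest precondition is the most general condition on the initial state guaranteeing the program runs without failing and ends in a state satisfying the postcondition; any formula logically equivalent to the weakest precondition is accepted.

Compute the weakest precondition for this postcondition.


Working backward. After the program, the postcondition (e + 9 <= 2 and 3*x + 4 > 2*m) -> 3*x != x - m + 3 must hold; in canonical form it is (e <= -7 and 3*x > 2*m - 4) -> m + 2*x != 3.
Before e := e + 4: (e <= -11 and 3*x > 2*m - 4) -> m + 2*x != 3
Before skip: (e <= -11 and 3*x > 2*m - 4) -> m + 2*x != 3
Before x := 3*m + 5: (e <= -11 and 7*m > -19) -> 7*m != -7
Answer: WP = (e <= -11 and 7*m > -19) -> 7*m != -7


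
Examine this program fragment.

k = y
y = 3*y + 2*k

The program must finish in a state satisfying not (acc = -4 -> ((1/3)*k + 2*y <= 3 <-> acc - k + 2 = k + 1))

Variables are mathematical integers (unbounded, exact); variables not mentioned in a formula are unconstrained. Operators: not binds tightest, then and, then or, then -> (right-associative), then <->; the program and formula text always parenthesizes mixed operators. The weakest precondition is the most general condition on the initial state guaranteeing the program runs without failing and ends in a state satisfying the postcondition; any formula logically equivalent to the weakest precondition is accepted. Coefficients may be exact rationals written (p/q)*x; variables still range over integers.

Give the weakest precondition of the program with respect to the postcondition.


Working backward. After the program, the postcondition not (acc = -4 -> ((1/3)*k + 2*y <= 3 <-> acc - k + 2 = k + 1)) must hold; in canonical form it is not (acc = -4 -> ((1/3)*k + 2*y <= 3 <-> acc = 2*k - 1)).
Before y := 3*y + 2*k: not (acc = -4 -> ((13/3)*k + 6*y <= 3 <-> acc = 2*k - 1))
Before k := y: not (acc = -4 -> ((31/3)*y <= 3 <-> acc = 2*y - 1))
Answer: WP = not (acc = -4 -> ((31/3)*y <= 3 <-> acc = 2*y - 1))


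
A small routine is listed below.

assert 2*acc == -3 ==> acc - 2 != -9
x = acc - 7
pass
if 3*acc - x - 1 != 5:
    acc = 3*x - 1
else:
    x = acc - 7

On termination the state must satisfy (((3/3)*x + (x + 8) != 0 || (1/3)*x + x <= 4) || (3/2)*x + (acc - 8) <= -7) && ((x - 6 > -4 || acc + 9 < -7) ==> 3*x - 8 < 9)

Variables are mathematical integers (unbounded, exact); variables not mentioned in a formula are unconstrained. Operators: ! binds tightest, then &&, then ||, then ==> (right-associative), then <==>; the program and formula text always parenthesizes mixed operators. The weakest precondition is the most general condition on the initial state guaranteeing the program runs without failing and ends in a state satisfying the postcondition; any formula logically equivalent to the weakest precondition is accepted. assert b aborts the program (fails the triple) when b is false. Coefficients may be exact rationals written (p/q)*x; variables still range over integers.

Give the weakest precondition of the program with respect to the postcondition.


Working backward. After the program, the postcondition (((3/3)*x + (x + 8) != 0 || (1/3)*x + x <= 4) || (3/2)*x + (acc - 8) <= -7) && ((x - 6 > -4 || acc + 9 < -7) ==> 3*x - 8 < 9) must hold; in canonical form it is (2*x != -8 || (4/3)*x <= 4 || acc + (3/2)*x <= 1) && ((x > 2 || acc < -16) ==> 3*x < 17).
Then branch requires (2*x != -8 || (4/3)*x <= 4 || (9/2)*x <= 2) && ((x > 2 || 3*x < -15) ==> 3*x < 17); else branch requires (2*acc != 6 || (4/3)*acc <= 40/3 || (5/2)*acc <= 23/2) && ((acc > 9 || acc < -16) ==> 3*acc < 38).
Before the if: (3*acc != x + 6 ==> ((2*x != -8 || (4/3)*x <= 4 || (9/2)*x <= 2) && ((x > 2 || 3*x < -15) ==> 3*x < 17))) && ((!(3*acc != x + 6)) ==> ((2*acc != 6 || (4/3)*acc <= 40/3 || (5/2)*acc <= 23/2) && ((acc > 9 || acc < -16) ==> 3*acc < 38)))
Before skip: (3*acc != x + 6 ==> ((2*x != -8 || (4/3)*x <= 4 || (9/2)*x <= 2) && ((x > 2 || 3*x < -15) ==> 3*x < 17))) && ((!(3*acc != x + 6)) ==> ((2*acc != 6 || (4/3)*acc <= 40/3 || (5/2)*acc <= 23/2) && ((acc > 9 || acc < -16) ==> 3*acc < 38)))
Before x := acc - 7: (2*acc != -1 ==> ((2*acc != 6 || (4/3)*acc <= 40/3 || (9/2)*acc <= 67/2) && ((acc > 9 || 3*acc < 6) ==> 3*acc < 38))) && ((!(2*acc != -1)) ==> ((2*acc != 6 || (4/3)*acc <= 40/3 || (5/2)*acc <= 23/2) && ((acc > 9 || acc < -16) ==> 3*acc < 38)))
Before assert 2*acc == -3 ==> acc - 2 != -9: (2*acc == -3 ==> acc != -7) && (2*acc != -1 ==> ((2*acc != 6 || (4/3)*acc <= 40/3 || (9/2)*acc <= 67/2) && ((acc > 9 || 3*acc < 6) ==> 3*acc < 38))) && ((!(2*acc != -1)) ==> ((2*acc != 6 || (4/3)*acc <= 40/3 || (5/2)*acc <= 23/2) && ((acc > 9 || acc < -16) ==> 3*acc < 38)))
Answer: WP = (2*acc == -3 ==> acc != -7) && (2*acc != -1 ==> ((2*acc != 6 || (4/3)*acc <= 40/3 || (9/2)*acc <= 67/2) && ((acc > 9 || 3*acc < 6) ==> 3*acc < 38))) && ((!(2*acc != -1)) ==> ((2*acc != 6 || (4/3)*acc <= 40/3 || (5/2)*acc <= 23/2) && ((acc > 9 || acc < -16) ==> 3*acc < 38)))


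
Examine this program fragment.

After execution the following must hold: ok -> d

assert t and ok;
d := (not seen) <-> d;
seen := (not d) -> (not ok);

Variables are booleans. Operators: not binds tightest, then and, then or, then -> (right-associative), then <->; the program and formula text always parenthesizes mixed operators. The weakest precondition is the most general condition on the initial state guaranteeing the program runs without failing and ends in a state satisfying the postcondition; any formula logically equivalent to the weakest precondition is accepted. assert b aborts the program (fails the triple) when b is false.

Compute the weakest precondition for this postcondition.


Working backward. After the program, ok -> d must hold.
Before seen := (not d) -> (not ok): ok -> d
Before d := (not seen) <-> d: ok -> ((not seen) <-> d)
Before assert t and ok: t and ok and (ok -> ((not seen) <-> d))
Answer: WP = t and ok and (ok -> ((not seen) <-> d))


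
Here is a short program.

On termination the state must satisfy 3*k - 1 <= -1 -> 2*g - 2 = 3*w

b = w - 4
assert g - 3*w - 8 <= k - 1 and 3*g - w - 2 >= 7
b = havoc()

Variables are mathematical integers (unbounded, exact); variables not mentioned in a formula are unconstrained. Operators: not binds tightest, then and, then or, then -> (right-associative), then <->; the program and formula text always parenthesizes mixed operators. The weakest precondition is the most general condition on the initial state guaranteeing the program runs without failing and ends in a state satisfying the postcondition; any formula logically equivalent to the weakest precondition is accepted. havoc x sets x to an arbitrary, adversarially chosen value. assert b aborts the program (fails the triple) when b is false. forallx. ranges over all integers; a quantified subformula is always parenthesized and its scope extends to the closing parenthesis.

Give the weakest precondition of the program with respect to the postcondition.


Working backward. After the program, the postcondition 3*k - 1 <= -1 -> 2*g - 2 = 3*w must hold; in canonical form it is 3*k <= 0 -> 2*g = 3*w + 2.
Before havoc b: 3*k <= 0 -> 2*g = 3*w + 2
Before assert g - 3*w - 8 <= k - 1 and 3*g - w - 2 >= 7: g <= k + 3*w + 7 and 3*g >= w + 9 and (3*k <= 0 -> 2*g = 3*w + 2)
Before b := w - 4: g <= k + 3*w + 7 and 3*g >= w + 9 and (3*k <= 0 -> 2*g = 3*w + 2)
Answer: WP = g <= k + 3*w + 7 and 3*g >= w + 9 and (3*k <= 0 -> 2*g = 3*w + 2)


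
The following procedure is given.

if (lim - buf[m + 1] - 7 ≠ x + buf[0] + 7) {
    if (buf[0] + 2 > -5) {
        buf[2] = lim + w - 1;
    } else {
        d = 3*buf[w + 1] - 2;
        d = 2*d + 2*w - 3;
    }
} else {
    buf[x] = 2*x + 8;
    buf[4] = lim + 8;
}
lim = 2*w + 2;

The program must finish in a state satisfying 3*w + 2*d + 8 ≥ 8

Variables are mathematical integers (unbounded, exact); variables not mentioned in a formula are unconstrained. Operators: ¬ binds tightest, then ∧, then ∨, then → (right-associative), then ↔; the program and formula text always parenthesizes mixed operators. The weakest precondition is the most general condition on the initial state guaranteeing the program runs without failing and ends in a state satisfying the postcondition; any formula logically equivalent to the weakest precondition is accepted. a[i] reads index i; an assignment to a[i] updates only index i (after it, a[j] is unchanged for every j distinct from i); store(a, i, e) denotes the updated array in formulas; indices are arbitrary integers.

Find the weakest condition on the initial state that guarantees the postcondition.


Working backward. After the program, the postcondition 3*w + 2*d + 8 ≥ 8 must hold; in canonical form it is 2*d + 3*w ≥ 0.
Before lim := 2*w + 2: 2*d + 3*w ≥ 0
Then branch requires (buf[0] > -7 → 2*d + 3*w ≥ 0) ∧ ((¬(buf[0] > -7)) → 12*buf[w + 1] + 7*w ≥ 14); else branch requires 2*d + 3*w ≥ 0.
Before the if: (lim ≠ buf[m + 1] + buf[0] + x + 14 → ((buf[0] > -7 → 2*d + 3*w ≥ 0) ∧ ((¬(buf[0] > -7)) → 12*buf[w + 1] + 7*w ≥ 14))) ∧ ((¬(lim ≠ buf[m + 1] + buf[0] + x + 14)) → 2*d + 3*w ≥ 0)
Answer: WP = (lim ≠ buf[m + 1] + buf[0] + x + 14 → ((buf[0] > -7 → 2*d + 3*w ≥ 0) ∧ ((¬(buf[0] > -7)) → 12*buf[w + 1] + 7*w ≥ 14))) ∧ ((¬(lim ≠ buf[m + 1] + buf[0] + x + 14)) → 2*d + 3*w ≥ 0)


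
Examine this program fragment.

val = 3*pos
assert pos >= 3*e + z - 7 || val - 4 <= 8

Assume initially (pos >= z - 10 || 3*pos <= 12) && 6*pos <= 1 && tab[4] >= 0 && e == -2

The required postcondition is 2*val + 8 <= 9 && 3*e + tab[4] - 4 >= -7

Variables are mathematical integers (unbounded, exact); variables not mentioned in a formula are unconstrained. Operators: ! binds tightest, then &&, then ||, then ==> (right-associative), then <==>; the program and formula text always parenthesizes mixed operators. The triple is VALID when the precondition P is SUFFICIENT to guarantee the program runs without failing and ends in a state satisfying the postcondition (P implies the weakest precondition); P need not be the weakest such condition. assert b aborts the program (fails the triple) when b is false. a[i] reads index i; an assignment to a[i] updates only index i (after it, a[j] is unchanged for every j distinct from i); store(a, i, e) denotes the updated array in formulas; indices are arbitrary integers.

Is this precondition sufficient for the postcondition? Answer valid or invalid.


Working backward. After the program, the postcondition 2*val + 8 <= 9 && 3*e + tab[4] - 4 >= -7 must hold; in canonical form it is 2*val <= 1 && tab[4] + 3*e >= -3.
Before assert pos >= 3*e + z - 7 || val - 4 <= 8: (pos >= 3*e + z - 7 || val <= 12) && 2*val <= 1 && tab[4] + 3*e >= -3
Before val := 3*pos: (pos >= 3*e + z - 7 || 3*pos <= 12) && 6*pos <= 1 && tab[4] + 3*e >= -3
The weakest precondition is (pos >= 3*e + z - 7 || 3*pos <= 12) && 6*pos <= 1 && tab[4] + 3*e >= -3.
Check whether (pos >= z - 10 || 3*pos <= 12) && 6*pos <= 1 && tab[4] >= 0 && e == -2 implies it.
Countermodel: at the initial state e = -2, pos = 0, tab = {[4] = 0, elsewhere 0}, z = 14, the precondition holds but the weakest precondition fails.
Answer: invalid


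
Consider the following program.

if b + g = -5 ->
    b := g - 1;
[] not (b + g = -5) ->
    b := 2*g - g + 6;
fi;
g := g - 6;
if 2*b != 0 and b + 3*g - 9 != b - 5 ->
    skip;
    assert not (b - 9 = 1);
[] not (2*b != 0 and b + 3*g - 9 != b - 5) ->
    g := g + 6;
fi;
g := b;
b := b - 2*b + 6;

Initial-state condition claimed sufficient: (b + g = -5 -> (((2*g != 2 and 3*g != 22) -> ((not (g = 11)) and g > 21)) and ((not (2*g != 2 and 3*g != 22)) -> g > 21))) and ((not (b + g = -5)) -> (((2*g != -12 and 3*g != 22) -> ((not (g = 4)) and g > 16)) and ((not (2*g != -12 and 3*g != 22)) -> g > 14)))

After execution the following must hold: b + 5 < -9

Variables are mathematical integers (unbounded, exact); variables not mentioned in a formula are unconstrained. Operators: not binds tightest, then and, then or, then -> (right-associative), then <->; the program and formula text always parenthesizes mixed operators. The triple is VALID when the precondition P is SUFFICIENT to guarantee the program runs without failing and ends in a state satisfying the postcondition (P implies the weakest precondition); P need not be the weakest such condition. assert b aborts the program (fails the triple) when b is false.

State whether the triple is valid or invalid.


Working backward. After the program, the postcondition b + 5 < -9 must hold; in canonical form it is b < -14.
Before b := b - 2*b + 6: b > 20
Before g := b: b > 20
Then branch requires (not (b = 10)) and b > 20; else branch requires b > 20.
Before the if: ((2*b != 0 and 3*g != 4) -> ((not (b = 10)) and b > 20)) and ((not (2*b != 0 and 3*g != 4)) -> b > 20)
Before g := g - 6: ((2*b != 0 and 3*g != 22) -> ((not (b = 10)) and b > 20)) and ((not (2*b != 0 and 3*g != 22)) -> b > 20)
Then branch requires ((2*g != 2 and 3*g != 22) -> ((not (g = 11)) and g > 21)) and ((not (2*g != 2 and 3*g != 22)) -> g > 21); else branch requires ((2*g != -12 and 3*g != 22) -> ((not (g = 4)) and g > 14)) and ((not (2*g != -12 and 3*g != 22)) -> g > 14).
Before the if: (b + g = -5 -> (((2*g != 2 and 3*g != 22) -> ((not (g = 11)) and g > 21)) and ((not (2*g != 2 and 3*g != 22)) -> g > 21))) and ((not (b + g = -5)) -> (((2*g != -12 and 3*g != 22) -> ((not (g = 4)) and g > 14)) and ((not (2*g != -12 and 3*g != 22)) -> g > 14)))
The weakest precondition is (b + g = -5 -> (((2*g != 2 and 3*g != 22) -> ((not (g = 11)) and g > 21)) and ((not (2*g != 2 and 3*g != 22)) -> g > 21))) and ((not (b + g = -5)) -> (((2*g != -12 and 3*g != 22) -> ((not (g = 4)) and g > 14)) and ((not (2*g != -12 and 3*g != 22)) -> g > 14))).
Check whether (b + g = -5 -> (((2*g != 2 and 3*g != 22) -> ((not (g = 11)) and g > 21)) and ((not (2*g != 2 and 3*g != 22)) -> g > 21))) and ((not (b + g = -5)) -> (((2*g != -12 and 3*g != 22) -> ((not (g = 4)) and g > 16)) and ((not (2*g != -12 and 3*g != 22)) -> g > 14))) implies it.
Every state satisfying the precondition satisfies the weakest precondition: the implication holds.
Answer: valid


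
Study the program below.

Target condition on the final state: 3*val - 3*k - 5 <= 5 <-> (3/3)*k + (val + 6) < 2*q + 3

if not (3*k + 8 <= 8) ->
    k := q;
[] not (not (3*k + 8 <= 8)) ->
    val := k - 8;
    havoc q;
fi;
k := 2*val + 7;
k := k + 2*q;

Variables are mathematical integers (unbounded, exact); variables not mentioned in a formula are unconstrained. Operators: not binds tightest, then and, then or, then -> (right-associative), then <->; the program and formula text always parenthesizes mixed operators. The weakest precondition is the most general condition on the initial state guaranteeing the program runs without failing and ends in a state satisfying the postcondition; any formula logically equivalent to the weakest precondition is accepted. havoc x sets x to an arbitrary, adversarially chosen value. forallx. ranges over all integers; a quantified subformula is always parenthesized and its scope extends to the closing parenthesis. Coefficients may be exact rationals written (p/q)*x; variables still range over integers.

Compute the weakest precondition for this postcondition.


Working backward. After the program, the postcondition 3*val - 3*k - 5 <= 5 <-> (3/3)*k + (val + 6) < 2*q + 3 must hold; in canonical form it is 3*val <= 3*k + 10 <-> k + val < 2*q - 3.
Before k := k + 2*q: 3*val <= 3*k + 6*q + 10 <-> k + val < -3
Before k := 2*val + 7: 6*q + 3*val >= -31 <-> 3*val < -10
Then branch requires 6*q + 3*val >= -31 <-> 3*val < -10; else branch requires forall q_1. (3*k + 6*q_1 >= -7 <-> 3*k < 14).
Before the if: ((not (3*k <= 0)) -> (6*q + 3*val >= -31 <-> 3*val < -10)) and (3*k <= 0 -> (forall q_1. (3*k + 6*q_1 >= -7 <-> 3*k < 14)))
Answer: WP = ((not (3*k <= 0)) -> (6*q + 3*val >= -31 <-> 3*val < -10)) and (3*k <= 0 -> (forall q_1. (3*k + 6*q_1 >= -7 <-> 3*k < 14)))


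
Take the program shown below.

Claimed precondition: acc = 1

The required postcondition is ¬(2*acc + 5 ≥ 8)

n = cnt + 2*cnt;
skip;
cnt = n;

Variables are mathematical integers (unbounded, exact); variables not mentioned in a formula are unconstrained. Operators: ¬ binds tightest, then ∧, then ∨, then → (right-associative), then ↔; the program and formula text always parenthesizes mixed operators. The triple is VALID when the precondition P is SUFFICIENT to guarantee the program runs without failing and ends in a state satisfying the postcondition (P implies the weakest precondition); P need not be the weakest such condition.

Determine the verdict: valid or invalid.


Working backward. After the program, the postcondition ¬(2*acc + 5 ≥ 8) must hold; in canonical form it is ¬(2*acc ≥ 3).
Before cnt := n: ¬(2*acc ≥ 3)
Before skip: ¬(2*acc ≥ 3)
Before n := cnt + 2*cnt: ¬(2*acc ≥ 3)
The weakest precondition is ¬(2*acc ≥ 3).
Check whether acc = 1 implies it.
Every state satisfying the precondition satisfies the weakest precondition: the implication holds.
Answer: valid


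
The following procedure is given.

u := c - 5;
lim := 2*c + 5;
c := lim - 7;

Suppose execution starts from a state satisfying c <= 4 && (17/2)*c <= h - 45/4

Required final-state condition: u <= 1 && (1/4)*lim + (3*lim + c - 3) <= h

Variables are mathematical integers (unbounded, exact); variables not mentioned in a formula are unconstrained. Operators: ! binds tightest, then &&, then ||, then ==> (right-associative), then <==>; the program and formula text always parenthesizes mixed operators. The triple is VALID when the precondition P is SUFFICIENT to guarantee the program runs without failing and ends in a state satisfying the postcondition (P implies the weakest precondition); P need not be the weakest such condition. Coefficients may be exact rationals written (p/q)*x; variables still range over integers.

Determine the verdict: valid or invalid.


Working backward. After the program, the postcondition u <= 1 && (1/4)*lim + (3*lim + c - 3) <= h must hold; in canonical form it is u <= 1 && c + (13/4)*lim <= h + 3.
Before c := lim - 7: u <= 1 && (17/4)*lim <= h + 10
Before lim := 2*c + 5: u <= 1 && (17/2)*c <= h - 45/4
Before u := c - 5: c <= 6 && (17/2)*c <= h - 45/4
The weakest precondition is c <= 6 && (17/2)*c <= h - 45/4.
Check whether c <= 4 && (17/2)*c <= h - 45/4 implies it.
Every state satisfying the precondition satisfies the weakest precondition: the implication holds.
Answer: valid


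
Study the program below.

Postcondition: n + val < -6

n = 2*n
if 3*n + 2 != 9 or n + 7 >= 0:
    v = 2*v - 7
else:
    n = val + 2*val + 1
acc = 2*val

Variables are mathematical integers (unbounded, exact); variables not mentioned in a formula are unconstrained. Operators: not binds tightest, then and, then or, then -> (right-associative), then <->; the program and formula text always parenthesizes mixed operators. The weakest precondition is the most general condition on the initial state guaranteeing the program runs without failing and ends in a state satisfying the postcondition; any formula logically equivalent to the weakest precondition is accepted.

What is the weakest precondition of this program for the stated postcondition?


Working backward. After the program, n + val < -6 must hold.
Before acc := 2*val: n + val < -6
Then branch requires n + val < -6; else branch requires 4*val < -7.
Before the if: ((3*n != 7 or n >= -7) -> n + val < -6) and ((not (3*n != 7 or n >= -7)) -> 4*val < -7)
Before n := 2*n: ((6*n != 7 or 2*n >= -7) -> 2*n + val < -6) and ((not (6*n != 7 or 2*n >= -7)) -> 4*val < -7)
Answer: WP = ((6*n != 7 or 2*n >= -7) -> 2*n + val < -6) and ((not (6*n != 7 or 2*n >= -7)) -> 4*val < -7)


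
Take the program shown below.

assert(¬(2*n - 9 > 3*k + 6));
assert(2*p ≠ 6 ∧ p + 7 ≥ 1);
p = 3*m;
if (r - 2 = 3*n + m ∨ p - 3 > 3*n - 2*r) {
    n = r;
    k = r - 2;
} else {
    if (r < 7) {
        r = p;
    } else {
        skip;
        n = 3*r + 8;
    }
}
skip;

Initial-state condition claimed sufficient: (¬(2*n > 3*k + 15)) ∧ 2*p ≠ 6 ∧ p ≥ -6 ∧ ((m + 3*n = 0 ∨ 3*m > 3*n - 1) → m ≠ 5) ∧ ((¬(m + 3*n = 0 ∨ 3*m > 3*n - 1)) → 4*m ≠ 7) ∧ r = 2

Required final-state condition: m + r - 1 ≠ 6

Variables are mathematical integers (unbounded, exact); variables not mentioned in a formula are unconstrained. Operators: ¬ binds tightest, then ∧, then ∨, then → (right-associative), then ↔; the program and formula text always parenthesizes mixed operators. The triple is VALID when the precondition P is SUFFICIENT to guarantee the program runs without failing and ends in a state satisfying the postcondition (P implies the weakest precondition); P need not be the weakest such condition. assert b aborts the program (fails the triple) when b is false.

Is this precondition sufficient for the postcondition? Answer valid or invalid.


Working backward. After the program, the postcondition m + r - 1 ≠ 6 must hold; in canonical form it is m + r ≠ 7.
Before skip: m + r ≠ 7
Then branch requires m + r ≠ 7; else branch requires (r < 7 → m + p ≠ 7) ∧ ((¬(r < 7)) → m + r ≠ 7).
Before the if: ((r = m + 3*n + 2 ∨ p + 2*r > 3*n + 3) → m + r ≠ 7) ∧ ((¬(r = m + 3*n + 2 ∨ p + 2*r > 3*n + 3)) → ((r < 7 → m + p ≠ 7) ∧ ((¬(r < 7)) → m + r ≠ 7)))
Before p := 3*m: ((r = m + 3*n + 2 ∨ 3*m + 2*r > 3*n + 3) → m + r ≠ 7) ∧ ((¬(r = m + 3*n + 2 ∨ 3*m + 2*r > 3*n + 3)) → ((r < 7 → 4*m ≠ 7) ∧ ((¬(r < 7)) → m + r ≠ 7)))
Before assert 2*p ≠ 6 ∧ p + 7 ≥ 1: 2*p ≠ 6 ∧ p ≥ -6 ∧ ((r = m + 3*n + 2 ∨ 3*m + 2*r > 3*n + 3) → m + r ≠ 7) ∧ ((¬(r = m + 3*n + 2 ∨ 3*m + 2*r > 3*n + 3)) → ((r < 7 → 4*m ≠ 7) ∧ ((¬(r < 7)) → m + r ≠ 7)))
Before assert ¬(2*n - 9 > 3*k + 6): (¬(2*n > 3*k + 15)) ∧ 2*p ≠ 6 ∧ p ≥ -6 ∧ ((r = m + 3*n + 2 ∨ 3*m + 2*r > 3*n + 3) → m + r ≠ 7) ∧ ((¬(r = m + 3*n + 2 ∨ 3*m + 2*r > 3*n + 3)) → ((r < 7 → 4*m ≠ 7) ∧ ((¬(r < 7)) → m + r ≠ 7)))
The weakest precondition is (¬(2*n > 3*k + 15)) ∧ 2*p ≠ 6 ∧ p ≥ -6 ∧ ((r = m + 3*n + 2 ∨ 3*m + 2*r > 3*n + 3) → m + r ≠ 7) ∧ ((¬(r = m + 3*n + 2 ∨ 3*m + 2*r > 3*n + 3)) → ((r < 7 → 4*m ≠ 7) ∧ ((¬(r < 7)) → m + r ≠ 7))).
Check whether (¬(2*n > 3*k + 15)) ∧ 2*p ≠ 6 ∧ p ≥ -6 ∧ ((m + 3*n = 0 ∨ 3*m > 3*n - 1) → m ≠ 5) ∧ ((¬(m + 3*n = 0 ∨ 3*m > 3*n - 1)) → 4*m ≠ 7) ∧ r = 2 implies it.
Every state satisfying the precondition satisfies the weakest precondition: the implication holds.
Answer: valid


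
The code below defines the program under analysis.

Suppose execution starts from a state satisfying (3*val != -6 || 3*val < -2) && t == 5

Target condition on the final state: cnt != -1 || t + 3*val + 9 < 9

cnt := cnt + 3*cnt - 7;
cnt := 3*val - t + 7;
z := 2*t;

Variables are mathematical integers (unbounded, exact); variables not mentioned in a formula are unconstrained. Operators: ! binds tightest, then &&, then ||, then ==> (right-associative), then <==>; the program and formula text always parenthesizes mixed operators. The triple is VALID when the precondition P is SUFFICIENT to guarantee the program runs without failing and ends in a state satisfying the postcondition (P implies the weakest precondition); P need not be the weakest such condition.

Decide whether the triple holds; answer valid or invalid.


Working backward. After the program, the postcondition cnt != -1 || t + 3*val + 9 < 9 must hold; in canonical form it is cnt != -1 || t + 3*val < 0.
Before z := 2*t: cnt != -1 || t + 3*val < 0
Before cnt := 3*val - t + 7: 3*val != t - 8 || t + 3*val < 0
Before cnt := cnt + 3*cnt - 7: 3*val != t - 8 || t + 3*val < 0
The weakest precondition is 3*val != t - 8 || t + 3*val < 0.
Check whether (3*val != -6 || 3*val < -2) && t == 5 implies it.
Countermodel: at the initial state t = 5, val = -1, the precondition holds but the weakest precondition fails.
Answer: invalid


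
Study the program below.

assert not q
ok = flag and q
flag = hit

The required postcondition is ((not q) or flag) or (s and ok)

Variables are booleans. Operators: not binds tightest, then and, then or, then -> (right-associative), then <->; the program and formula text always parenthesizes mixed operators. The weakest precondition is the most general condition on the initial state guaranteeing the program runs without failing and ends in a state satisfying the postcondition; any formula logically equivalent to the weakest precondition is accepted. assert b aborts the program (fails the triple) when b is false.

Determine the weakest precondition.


Working backward. After the program, the postcondition ((not q) or flag) or (s and ok) must hold; in canonical form it is (not q) or flag or (s and ok).
Before flag := hit: (not q) or hit or (s and ok)
Before ok := flag and q: (not q) or hit or (s and flag and q)
Before assert not q: (not q) and ((not q) or hit or (s and flag and q))
Answer: WP = (not q) and ((not q) or hit or (s and flag and q))
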